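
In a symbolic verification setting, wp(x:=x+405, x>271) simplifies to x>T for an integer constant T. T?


Formula: wp(x:=E, P) = P[E/x] (substitute E for x in postcondition)
Step 1: Postcondition: x>271
Step 2: Substitute x+405 for x: x+405>271
Step 3: Solve for x: x > 271-405 = -134

-134


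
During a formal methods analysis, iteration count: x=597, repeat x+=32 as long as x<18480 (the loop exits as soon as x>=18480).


Step 1: x goes from 597 toward 18480 by 32; the body runs while x<18480, so iterations = ceil((bound-start)/step)
Step 2: Distance=17883
Step 3: ceil(17883/32)=559

559


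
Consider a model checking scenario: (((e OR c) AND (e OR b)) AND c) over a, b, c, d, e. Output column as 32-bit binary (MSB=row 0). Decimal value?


Formula: (((e OR c) AND (e OR b)) AND c) over a, b, c, d, e (32 rows)
Evaluate each row (bits = a,b,c,d,e, MSB first):
  row 0 [00000]: (((0 OR 0) AND (0 OR 0)) AND 0) -> 0
  row 1 [00001]: (((1 OR 0) AND (1 OR 0)) AND 0) -> 0
  row 2 [00010]: (((0 OR 0) AND (0 OR 0)) AND 0) -> 0
  row 3 [00011]: (((1 OR 0) AND (1 OR 0)) AND 0) -> 0
  row 4 [00100]: (((0 OR 1) AND (0 OR 0)) AND 1) -> 0
  row 5 [00101]: (((1 OR 1) AND (1 OR 0)) AND 1) -> 1
  row 6 [00110]: (((0 OR 1) AND (0 OR 0)) AND 1) -> 0
  row 7 [00111]: (((1 OR 1) AND (1 OR 0)) AND 1) -> 1
  row 8 [01000]: (((0 OR 0) AND (0 OR 1)) AND 0) -> 0
  row 9 [01001]: (((1 OR 0) AND (1 OR 1)) AND 0) -> 0
  row 10 [01010]: (((0 OR 0) AND (0 OR 1)) AND 0) -> 0
  row 11 [01011]: (((1 OR 0) AND (1 OR 1)) AND 0) -> 0
  row 12 [01100]: (((0 OR 1) AND (0 OR 1)) AND 1) -> 1
  row 13 [01101]: (((1 OR 1) AND (1 OR 1)) AND 1) -> 1
  row 14 [01110]: (((0 OR 1) AND (0 OR 1)) AND 1) -> 1
  row 15 [01111]: (((1 OR 1) AND (1 OR 1)) AND 1) -> 1
  row 16 [10000]: (((0 OR 0) AND (0 OR 0)) AND 0) -> 0
  row 17 [10001]: (((1 OR 0) AND (1 OR 0)) AND 0) -> 0
  row 18 [10010]: (((0 OR 0) AND (0 OR 0)) AND 0) -> 0
  row 19 [10011]: (((1 OR 0) AND (1 OR 0)) AND 0) -> 0
  row 20 [10100]: (((0 OR 1) AND (0 OR 0)) AND 1) -> 0
  row 21 [10101]: (((1 OR 1) AND (1 OR 0)) AND 1) -> 1
  row 22 [10110]: (((0 OR 1) AND (0 OR 0)) AND 1) -> 0
  row 23 [10111]: (((1 OR 1) AND (1 OR 0)) AND 1) -> 1
  row 24 [11000]: (((0 OR 0) AND (0 OR 1)) AND 0) -> 0
  row 25 [11001]: (((1 OR 0) AND (1 OR 1)) AND 0) -> 0
  row 26 [11010]: (((0 OR 0) AND (0 OR 1)) AND 0) -> 0
  row 27 [11011]: (((1 OR 0) AND (1 OR 1)) AND 0) -> 0
  row 28 [11100]: (((0 OR 1) AND (0 OR 1)) AND 1) -> 1
  row 29 [11101]: (((1 OR 1) AND (1 OR 1)) AND 1) -> 1
  row 30 [11110]: (((0 OR 1) AND (0 OR 1)) AND 1) -> 1
  row 31 [11111]: (((1 OR 1) AND (1 OR 1)) AND 1) -> 1
Full result column, 4 rows per line (a,b,c fixed per line; d,e runs 00..11 left to right):
  rows 0-3 [a,b,c=000]: 0000  = hex 0
  rows 4-7 [a,b,c=001]: 0101  = hex 5
  rows 8-11 [a,b,c=010]: 0000  = hex 0
  rows 12-15 [a,b,c=011]: 1111  = hex F
  rows 16-19 [a,b,c=100]: 0000  = hex 0
  rows 20-23 [a,b,c=101]: 0101  = hex 5
  rows 24-27 [a,b,c=110]: 0000  = hex 0
  rows 28-31 [a,b,c=111]: 1111  = hex F
Output column (row 0 .. row 31) = 00000101000011110000010100001111
Output column grouped in 4s = 0000 0101 0000 1111 0000 0101 0000 1111 = 0x050F050F
Convert to decimal digit by digit (value = value*16 + digit):
  0 -> 0
  0*16 + 5 = 5
  5*16 + 0 = 80
  80*16 + 15 (F) = 1295
  1295*16 + 0 = 20720
  20720*16 + 5 = 331525
  331525*16 + 0 = 5304400
  5304400*16 + 15 (F) = 84870415
Decimal = 84870415

84870415


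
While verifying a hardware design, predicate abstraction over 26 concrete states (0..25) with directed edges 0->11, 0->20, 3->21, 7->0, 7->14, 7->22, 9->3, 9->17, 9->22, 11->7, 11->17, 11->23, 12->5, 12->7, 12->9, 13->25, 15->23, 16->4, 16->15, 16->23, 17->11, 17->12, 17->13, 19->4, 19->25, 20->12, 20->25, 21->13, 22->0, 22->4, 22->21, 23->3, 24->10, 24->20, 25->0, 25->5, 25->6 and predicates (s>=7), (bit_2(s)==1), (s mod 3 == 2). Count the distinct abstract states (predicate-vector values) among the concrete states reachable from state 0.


BFS from 0:
Concrete reachable: {0, 3, 4, 5, 6, 7, 9, 11, 12, 13, 14, 17, 20, 21, 22, 23, 25}
Abstract via predicates (s>=7), (bit_2(s)==1), (s mod 3 == 2):
  (0,0,0) <- {0, 3}
  (0,1,0) <- {4, 6}
  (0,1,1) <- {5}
  (1,0,0) <- {9, 25}
  (1,0,1) <- {11, 17}
  (1,1,0) <- {7, 12, 13, 21, 22}
  (1,1,1) <- {14, 20, 23}
Distinct abstract states = 7

7


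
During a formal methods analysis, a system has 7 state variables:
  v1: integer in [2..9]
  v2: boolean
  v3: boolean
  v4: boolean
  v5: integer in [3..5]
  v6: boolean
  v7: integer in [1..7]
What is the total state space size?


State space = product of domain sizes of all variables.
Domain sizes:
  v1 (integer in [2..9]): 8
  v2 (boolean): 2
  v3 (boolean): 2
  v4 (boolean): 2
  v5 (integer in [3..5]): 3
  v6 (boolean): 2
  v7 (integer in [1..7]): 7
Product = 8 * 2 * 2 * 2 * 3 * 2 * 7 = 2688

2688


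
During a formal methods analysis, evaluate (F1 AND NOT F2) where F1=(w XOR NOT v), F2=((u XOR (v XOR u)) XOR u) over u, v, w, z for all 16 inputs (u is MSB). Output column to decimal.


F1 = (w XOR NOT v)
F2 = ((u XOR (v XOR u)) XOR u)
Counterexample to F1=>F2 is where F1=1 and F2=0.
Evaluate each row (bits = u,v,w,z, MSB first):
  row 0 [0000]: F1=1 F2=0 -> F1&~F2 -> 1
  row 1 [0001]: F1=1 F2=0 -> F1&~F2 -> 1
  row 2 [0010]: F1=0 F2=0 -> F1&~F2 -> 0
  row 3 [0011]: F1=0 F2=0 -> F1&~F2 -> 0
  row 4 [0100]: F1=0 F2=1 -> F1&~F2 -> 0
  row 5 [0101]: F1=0 F2=1 -> F1&~F2 -> 0
  row 6 [0110]: F1=1 F2=1 -> F1&~F2 -> 0
  row 7 [0111]: F1=1 F2=1 -> F1&~F2 -> 0
  row 8 [1000]: F1=1 F2=1 -> F1&~F2 -> 0
  row 9 [1001]: F1=1 F2=1 -> F1&~F2 -> 0
  row 10 [1010]: F1=0 F2=1 -> F1&~F2 -> 0
  row 11 [1011]: F1=0 F2=1 -> F1&~F2 -> 0
  row 12 [1100]: F1=0 F2=0 -> F1&~F2 -> 0
  row 13 [1101]: F1=0 F2=0 -> F1&~F2 -> 0
  row 14 [1110]: F1=1 F2=0 -> F1&~F2 -> 1
  row 15 [1111]: F1=1 F2=0 -> F1&~F2 -> 1
Full result column, 4 rows per line (u,v fixed per line; w,z runs 00..11 left to right):
  rows 0-3 [u,v=00]: 1100  = hex C
  rows 4-7 [u,v=01]: 0000  = hex 0
  rows 8-11 [u,v=10]: 0000  = hex 0
  rows 12-15 [u,v=11]: 0011  = hex 3
Counterexample vector (row 0 .. row 15) = 1100000000000011
Output column grouped in 4s = 1100 0000 0000 0011 = 0xC003
Convert to decimal digit by digit (value = value*16 + digit):
  C -> 12
  12*16 + 0 = 192
  192*16 + 0 = 3072
  3072*16 + 3 = 49155
Decimal = 49155

49155


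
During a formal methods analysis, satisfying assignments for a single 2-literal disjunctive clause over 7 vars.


Step 1: Total=2^7=128
Step 2: Unsat when all 2 false: 2^5=32
Step 3: Sat=128-32=96

96


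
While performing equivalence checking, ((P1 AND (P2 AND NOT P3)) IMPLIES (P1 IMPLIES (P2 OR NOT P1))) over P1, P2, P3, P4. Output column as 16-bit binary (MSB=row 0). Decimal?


Formula: ((P1 AND (P2 AND NOT P3)) IMPLIES (P1 IMPLIES (P2 OR NOT P1))) over P1, P2, P3, P4 (16 rows)
Evaluate each row (bits = P1,P2,P3,P4, MSB first):
  row 0 [0000]: ((0 AND (0 AND NOT 0)) IMPLIES (0 IMPLIES (0 OR NOT 0))) -> 1
  row 1 [0001]: ((0 AND (0 AND NOT 0)) IMPLIES (0 IMPLIES (0 OR NOT 0))) -> 1
  row 2 [0010]: ((0 AND (0 AND NOT 1)) IMPLIES (0 IMPLIES (0 OR NOT 0))) -> 1
  row 3 [0011]: ((0 AND (0 AND NOT 1)) IMPLIES (0 IMPLIES (0 OR NOT 0))) -> 1
  row 4 [0100]: ((0 AND (1 AND NOT 0)) IMPLIES (0 IMPLIES (1 OR NOT 0))) -> 1
  row 5 [0101]: ((0 AND (1 AND NOT 0)) IMPLIES (0 IMPLIES (1 OR NOT 0))) -> 1
  row 6 [0110]: ((0 AND (1 AND NOT 1)) IMPLIES (0 IMPLIES (1 OR NOT 0))) -> 1
  row 7 [0111]: ((0 AND (1 AND NOT 1)) IMPLIES (0 IMPLIES (1 OR NOT 0))) -> 1
  row 8 [1000]: ((1 AND (0 AND NOT 0)) IMPLIES (1 IMPLIES (0 OR NOT 1))) -> 1
  row 9 [1001]: ((1 AND (0 AND NOT 0)) IMPLIES (1 IMPLIES (0 OR NOT 1))) -> 1
  row 10 [1010]: ((1 AND (0 AND NOT 1)) IMPLIES (1 IMPLIES (0 OR NOT 1))) -> 1
  row 11 [1011]: ((1 AND (0 AND NOT 1)) IMPLIES (1 IMPLIES (0 OR NOT 1))) -> 1
  row 12 [1100]: ((1 AND (1 AND NOT 0)) IMPLIES (1 IMPLIES (1 OR NOT 1))) -> 1
  row 13 [1101]: ((1 AND (1 AND NOT 0)) IMPLIES (1 IMPLIES (1 OR NOT 1))) -> 1
  row 14 [1110]: ((1 AND (1 AND NOT 1)) IMPLIES (1 IMPLIES (1 OR NOT 1))) -> 1
  row 15 [1111]: ((1 AND (1 AND NOT 1)) IMPLIES (1 IMPLIES (1 OR NOT 1))) -> 1
Full result column, 4 rows per line (P1,P2 fixed per line; P3,P4 runs 00..11 left to right):
  rows 0-3 [P1,P2=00]: 1111  = hex F
  rows 4-7 [P1,P2=01]: 1111  = hex F
  rows 8-11 [P1,P2=10]: 1111  = hex F
  rows 12-15 [P1,P2=11]: 1111  = hex F
Output column (row 0 .. row 15) = 1111111111111111
Output column grouped in 4s = 1111 1111 1111 1111 = 0xFFFF
Convert to decimal digit by digit (value = value*16 + digit):
  F -> 15
  15*16 + 15 (F) = 255
  255*16 + 15 (F) = 4095
  4095*16 + 15 (F) = 65535
Decimal = 65535

65535


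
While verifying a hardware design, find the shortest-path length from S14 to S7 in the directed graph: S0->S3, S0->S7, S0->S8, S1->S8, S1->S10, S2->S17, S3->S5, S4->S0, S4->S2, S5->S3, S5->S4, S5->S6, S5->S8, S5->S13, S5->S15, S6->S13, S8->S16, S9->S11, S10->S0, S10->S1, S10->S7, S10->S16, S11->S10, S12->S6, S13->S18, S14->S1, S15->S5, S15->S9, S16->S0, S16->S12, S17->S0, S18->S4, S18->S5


BFS layer-by-layer from S14:
  dist 0: {S14}
  dist 1: {S1}
  dist 2: {S8, S10}
  dist 3: {S0, S7, S16}
  -> S7 reached at distance 3
Shortest path length = 3

3


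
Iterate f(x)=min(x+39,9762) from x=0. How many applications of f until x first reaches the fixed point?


Step 1: x=0, cap=9762, increment=39
Step 2: x grows by 39 each step until capped at 9762; fixed point is x=9762
Step 3: iterations = ceil(9762/39) = 251

251


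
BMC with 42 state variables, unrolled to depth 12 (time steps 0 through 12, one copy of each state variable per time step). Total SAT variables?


BMC unrolls to depth k, creating one copy of each state var for steps 0..k.
Step count = 12 + 1 = 13 (steps 0 through 12)
Vars per step = 42
Total = 42 * 13 = 546

546


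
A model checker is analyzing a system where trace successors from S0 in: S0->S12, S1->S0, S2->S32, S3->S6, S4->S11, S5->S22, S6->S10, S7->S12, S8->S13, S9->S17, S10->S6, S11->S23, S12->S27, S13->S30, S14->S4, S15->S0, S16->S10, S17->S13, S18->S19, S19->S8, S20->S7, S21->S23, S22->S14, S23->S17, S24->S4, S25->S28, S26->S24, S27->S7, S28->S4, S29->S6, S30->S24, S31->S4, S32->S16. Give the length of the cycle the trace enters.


Trace from S0 until a state repeats:
  S0 -> S12 -> S27 -> S7 -> S12
S12 first seen at step 1, revisited at step 4.
Cycle length = 4 - 1 = 3

3


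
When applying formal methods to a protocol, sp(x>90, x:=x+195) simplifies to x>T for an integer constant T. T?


Formula: sp(P, x:=E) = exists old_x. (x = E[old_x/x]) AND P[old_x/x] (old_x is the value of x before the assignment; eliminate old_x by solving x = E[old_x/x] for old_x)
Step 1: Precondition P: x>90, i.e. old_x > 90
Step 2: Assignment gives x = old_x + 195, so old_x = x - 195
Step 3: Substitute into P: x - 195 > 90
Step 4: Simplify: x > 90+195 = 285

285


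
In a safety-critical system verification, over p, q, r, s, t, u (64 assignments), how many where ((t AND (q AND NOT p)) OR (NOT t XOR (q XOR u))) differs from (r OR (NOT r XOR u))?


F1 = ((t AND (q AND NOT p)) OR (NOT t XOR (q XOR u)))
F2 = (r OR (NOT r XOR u))
Evaluate both on each of 64 rows (bits = p,q,r,s,t,u):
  row 0 [000000]: F1=1 F2=1 -> 0
  row 1 [000001]: F1=0 F2=0 -> 0
  row 2 [000010]: F1=0 F2=1 (differ) -> 1
  row 3 [000011]: F1=1 F2=0 (differ) -> 1
  row 4 [000100]: F1=1 F2=1 -> 0
  (every remaining row is evaluated the same way; all 64 results are listed next)
Full result column, 8 rows per line (p,q,r fixed per line; s,t,u runs 000..111 left to right):
  rows 0-7 [p,q,r=000]: 00110011  (ones: 4)
  rows 8-15 [p,q,r=001]: 01100110  (ones: 4)
  rows 16-23 [p,q,r=010]: 11011101  (ones: 6)
  rows 24-31 [p,q,r=011]: 10001000  (ones: 2)
  rows 32-39 [p,q,r=100]: 00110011  (ones: 4)
  rows 40-47 [p,q,r=101]: 01100110  (ones: 4)
  rows 48-55 [p,q,r=110]: 11001100  (ones: 4)
  rows 56-63 [p,q,r=111]: 10011001  (ones: 4)
Disagreements = 4+4+6+2+4+4+4+4 = 32

32


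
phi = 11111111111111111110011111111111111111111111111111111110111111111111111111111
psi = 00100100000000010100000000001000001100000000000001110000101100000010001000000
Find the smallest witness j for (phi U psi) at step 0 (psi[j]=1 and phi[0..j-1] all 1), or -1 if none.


(phi U psi) at 0: need smallest j with psi[j]=1 and phi[i]=1 for all i in [0,j).
Scan from step 0:
  step 0: phi=1, psi=0 -> continue
  step 1: phi=1, psi=0 -> continue
  step 2: psi=1 and phi held for [0,2) -> witness found
Witness step = 2

2


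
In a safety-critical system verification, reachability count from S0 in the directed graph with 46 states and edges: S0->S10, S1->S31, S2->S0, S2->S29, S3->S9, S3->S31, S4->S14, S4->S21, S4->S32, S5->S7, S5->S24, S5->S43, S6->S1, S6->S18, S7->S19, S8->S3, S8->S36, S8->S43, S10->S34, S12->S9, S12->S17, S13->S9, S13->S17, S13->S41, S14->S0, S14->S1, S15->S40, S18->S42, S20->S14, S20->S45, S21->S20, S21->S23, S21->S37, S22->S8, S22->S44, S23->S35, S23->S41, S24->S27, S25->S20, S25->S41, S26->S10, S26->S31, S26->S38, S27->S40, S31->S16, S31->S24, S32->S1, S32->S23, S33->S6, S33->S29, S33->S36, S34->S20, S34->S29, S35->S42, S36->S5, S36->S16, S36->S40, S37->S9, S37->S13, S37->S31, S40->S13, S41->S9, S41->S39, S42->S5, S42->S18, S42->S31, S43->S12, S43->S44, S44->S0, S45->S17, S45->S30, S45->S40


BFS from S0:
  layer 0: {S0}
  layer 1: {S10}
  layer 2: {S34}
  layer 3: {S20, S29}
  layer 4: {S14, S45}
  layer 5: {S1, S17, S30, S40}
  layer 6: {S13, S31}
  layer 7: {S9, S16, S24, S41}
  layer 8: {S27, S39}
Reachable set: {S0, S1, S9, S10, S13, S14, S16, S17, S20, S24, S27, S29, S30, S31, S34, S39, S40, S41, S45}
Count = 19

19


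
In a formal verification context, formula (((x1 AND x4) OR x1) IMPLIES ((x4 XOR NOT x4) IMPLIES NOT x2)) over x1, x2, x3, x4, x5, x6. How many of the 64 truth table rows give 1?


Formula: (((x1 AND x4) OR x1) IMPLIES ((x4 XOR NOT x4) IMPLIES NOT x2)) over 6 vars (64 rows)
Evaluate each row (x1, x2, x3, x4, x5, x6 as bits, MSB first):
  row 0 [000000]: (((0 AND 0) OR 0) IMPLIES ((0 XOR NOT 0) IMPLIES NOT 0)) -> 1
  row 1 [000001]: (((0 AND 0) OR 0) IMPLIES ((0 XOR NOT 0) IMPLIES NOT 0)) -> 1
  row 2 [000010]: (((0 AND 0) OR 0) IMPLIES ((0 XOR NOT 0) IMPLIES NOT 0)) -> 1
  row 3 [000011]: (((0 AND 0) OR 0) IMPLIES ((0 XOR NOT 0) IMPLIES NOT 0)) -> 1
  row 4 [000100]: (((0 AND 1) OR 0) IMPLIES ((1 XOR NOT 1) IMPLIES NOT 0)) -> 1
  (every remaining row is evaluated the same way; all 64 results are listed next)
Full result column, 8 rows per line (x1,x2,x3 fixed per line; x4,x5,x6 runs 000..111 left to right):
  rows 0-7 [x1,x2,x3=000]: 11111111  (ones: 8)
  rows 8-15 [x1,x2,x3=001]: 11111111  (ones: 8)
  rows 16-23 [x1,x2,x3=010]: 11111111  (ones: 8)
  rows 24-31 [x1,x2,x3=011]: 11111111  (ones: 8)
  rows 32-39 [x1,x2,x3=100]: 11111111  (ones: 8)
  rows 40-47 [x1,x2,x3=101]: 11111111  (ones: 8)
  rows 48-55 [x1,x2,x3=110]: 00000000  (ones: 0)
  rows 56-63 [x1,x2,x3=111]: 00000000  (ones: 0)
Count of 1-rows = 8+8+8+8+8+8+0+0 = 48

48


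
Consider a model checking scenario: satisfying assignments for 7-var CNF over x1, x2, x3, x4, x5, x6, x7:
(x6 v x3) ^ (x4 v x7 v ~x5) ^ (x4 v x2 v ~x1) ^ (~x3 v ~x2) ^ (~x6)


CNF with 5 clauses over 7 vars (128 assignments).
An assignment satisfies CNF iff every clause has >=1 true literal.
Check each row (bits = x1,x2,x3,x4,x5,x6,x7; clause T/F shown):
  row 0 [0000000]: clauses=FTTTT -> 0
  row 1 [0000001]: clauses=FTTTT -> 0
  row 2 [0000010]: clauses=TTTTF -> 0
  row 3 [0000011]: clauses=TTTTF -> 0
  row 4 [0000100]: clauses=FFTTT -> 0
  (every remaining row is evaluated the same way; all 128 results are listed next)
Full result column, 8 rows per line (x1,x2,x3,x4 fixed per line; x5,x6,x7 runs 000..111 left to right):
  rows 0-7 [x1,x2,x3,x4=0000]: 00000000  (ones: 0)
  rows 8-15 [x1,x2,x3,x4=0001]: 00000000  (ones: 0)
  rows 16-23 [x1,x2,x3,x4=0010]: 11000100  (ones: 3)
  rows 24-31 [x1,x2,x3,x4=0011]: 11001100  (ones: 4)
  rows 32-39 [x1,x2,x3,x4=0100]: 00000000  (ones: 0)
  rows 40-47 [x1,x2,x3,x4=0101]: 00000000  (ones: 0)
  rows 48-55 [x1,x2,x3,x4=0110]: 00000000  (ones: 0)
  rows 56-63 [x1,x2,x3,x4=0111]: 00000000  (ones: 0)
  rows 64-71 [x1,x2,x3,x4=1000]: 00000000  (ones: 0)
  rows 72-79 [x1,x2,x3,x4=1001]: 00000000  (ones: 0)
  rows 80-87 [x1,x2,x3,x4=1010]: 00000000  (ones: 0)
  rows 88-95 [x1,x2,x3,x4=1011]: 11001100  (ones: 4)
  rows 96-103 [x1,x2,x3,x4=1100]: 00000000  (ones: 0)
  rows 104-111 [x1,x2,x3,x4=1101]: 00000000  (ones: 0)
  rows 112-119 [x1,x2,x3,x4=1110]: 00000000  (ones: 0)
  rows 120-127 [x1,x2,x3,x4=1111]: 00000000  (ones: 0)
Satisfying assignments = 0+0+3+4+0+0+0+0+0+0+0+4+0+0+0+0 = 11

11


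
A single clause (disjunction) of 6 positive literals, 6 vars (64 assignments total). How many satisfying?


Step 1: Total=2^6=64
Step 2: Unsat when all 6 false: 2^0=1
Step 3: Sat=64-1=63

63


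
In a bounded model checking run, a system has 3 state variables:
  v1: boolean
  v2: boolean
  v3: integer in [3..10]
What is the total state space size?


State space = product of domain sizes of all variables.
Domain sizes:
  v1 (boolean): 2
  v2 (boolean): 2
  v3 (integer in [3..10]): 8
Product = 2 * 2 * 8 = 32

32


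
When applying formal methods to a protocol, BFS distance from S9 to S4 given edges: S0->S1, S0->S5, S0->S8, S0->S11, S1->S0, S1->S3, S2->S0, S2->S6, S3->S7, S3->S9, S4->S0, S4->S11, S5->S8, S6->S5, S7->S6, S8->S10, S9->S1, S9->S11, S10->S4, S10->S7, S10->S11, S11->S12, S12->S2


BFS layer-by-layer from S9:
  dist 0: {S9}
  dist 1: {S1, S11}
  dist 2: {S0, S3, S12}
  dist 3: {S2, S5, S7, S8}
  dist 4: {S6, S10}
  dist 5: {S4}
  -> S4 reached at distance 5
Shortest path length = 5

5


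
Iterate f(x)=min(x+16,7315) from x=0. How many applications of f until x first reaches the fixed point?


Step 1: x=0, cap=7315, increment=16
Step 2: x grows by 16 each step until capped at 7315; fixed point is x=7315
Step 3: iterations = ceil(7315/16) = 458

458


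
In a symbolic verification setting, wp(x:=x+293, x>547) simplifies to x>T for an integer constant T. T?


Formula: wp(x:=E, P) = P[E/x] (substitute E for x in postcondition)
Step 1: Postcondition: x>547
Step 2: Substitute x+293 for x: x+293>547
Step 3: Solve for x: x > 547-293 = 254

254


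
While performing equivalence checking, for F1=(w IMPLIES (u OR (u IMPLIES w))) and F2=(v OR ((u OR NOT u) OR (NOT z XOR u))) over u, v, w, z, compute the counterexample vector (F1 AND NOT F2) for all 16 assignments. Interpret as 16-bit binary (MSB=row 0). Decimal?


F1 = (w IMPLIES (u OR (u IMPLIES w)))
F2 = (v OR ((u OR NOT u) OR (NOT z XOR u)))
Counterexample to F1=>F2 is where F1=1 and F2=0.
Evaluate each row (bits = u,v,w,z, MSB first):
  row 0 [0000]: F1=1 F2=1 -> F1&~F2 -> 0
  row 1 [0001]: F1=1 F2=1 -> F1&~F2 -> 0
  row 2 [0010]: F1=1 F2=1 -> F1&~F2 -> 0
  row 3 [0011]: F1=1 F2=1 -> F1&~F2 -> 0
  row 4 [0100]: F1=1 F2=1 -> F1&~F2 -> 0
  row 5 [0101]: F1=1 F2=1 -> F1&~F2 -> 0
  row 6 [0110]: F1=1 F2=1 -> F1&~F2 -> 0
  row 7 [0111]: F1=1 F2=1 -> F1&~F2 -> 0
  row 8 [1000]: F1=1 F2=1 -> F1&~F2 -> 0
  row 9 [1001]: F1=1 F2=1 -> F1&~F2 -> 0
  row 10 [1010]: F1=1 F2=1 -> F1&~F2 -> 0
  row 11 [1011]: F1=1 F2=1 -> F1&~F2 -> 0
  row 12 [1100]: F1=1 F2=1 -> F1&~F2 -> 0
  row 13 [1101]: F1=1 F2=1 -> F1&~F2 -> 0
  row 14 [1110]: F1=1 F2=1 -> F1&~F2 -> 0
  row 15 [1111]: F1=1 F2=1 -> F1&~F2 -> 0
Full result column, 4 rows per line (u,v fixed per line; w,z runs 00..11 left to right):
  rows 0-3 [u,v=00]: 0000  = hex 0
  rows 4-7 [u,v=01]: 0000  = hex 0
  rows 8-11 [u,v=10]: 0000  = hex 0
  rows 12-15 [u,v=11]: 0000  = hex 0
Counterexample vector (row 0 .. row 15) = 0000000000000000
Output column grouped in 4s = 0000 0000 0000 0000 = 0x0000
Convert to decimal digit by digit (value = value*16 + digit):
  0 -> 0
  0*16 + 0 = 0
  0*16 + 0 = 0
  0*16 + 0 = 0
Decimal = 0

0


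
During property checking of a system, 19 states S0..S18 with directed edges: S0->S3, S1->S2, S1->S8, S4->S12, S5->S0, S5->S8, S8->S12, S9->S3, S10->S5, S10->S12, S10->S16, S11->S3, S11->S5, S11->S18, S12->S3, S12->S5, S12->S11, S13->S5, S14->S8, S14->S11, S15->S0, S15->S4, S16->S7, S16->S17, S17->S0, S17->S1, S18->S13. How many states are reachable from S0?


BFS from S0:
  layer 0: {S0}
  layer 1: {S3}
Reachable set: {S0, S3}
Count = 2

2


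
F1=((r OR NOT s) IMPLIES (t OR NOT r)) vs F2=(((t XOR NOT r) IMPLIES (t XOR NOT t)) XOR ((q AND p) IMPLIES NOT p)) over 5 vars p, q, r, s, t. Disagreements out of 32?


F1 = ((r OR NOT s) IMPLIES (t OR NOT r))
F2 = (((t XOR NOT r) IMPLIES (t XOR NOT t)) XOR ((q AND p) IMPLIES NOT p))
Evaluate both on each of 32 rows (bits = p,q,r,s,t):
  row 0 [00000]: F1=1 F2=0 (differ) -> 1
  row 1 [00001]: F1=1 F2=0 (differ) -> 1
  row 2 [00010]: F1=1 F2=0 (differ) -> 1
  row 3 [00011]: F1=1 F2=0 (differ) -> 1
  row 4 [00100]: F1=0 F2=0 -> 0
  row 5 [00101]: F1=1 F2=0 (differ) -> 1
  row 6 [00110]: F1=0 F2=0 -> 0
  row 7 [00111]: F1=1 F2=0 (differ) -> 1
  row 8 [01000]: F1=1 F2=0 (differ) -> 1
  row 9 [01001]: F1=1 F2=0 (differ) -> 1
  row 10 [01010]: F1=1 F2=0 (differ) -> 1
  row 11 [01011]: F1=1 F2=0 (differ) -> 1
  row 12 [01100]: F1=0 F2=0 -> 0
  row 13 [01101]: F1=1 F2=0 (differ) -> 1
  row 14 [01110]: F1=0 F2=0 -> 0
  row 15 [01111]: F1=1 F2=0 (differ) -> 1
  row 16 [10000]: F1=1 F2=0 (differ) -> 1
  row 17 [10001]: F1=1 F2=0 (differ) -> 1
  row 18 [10010]: F1=1 F2=0 (differ) -> 1
  row 19 [10011]: F1=1 F2=0 (differ) -> 1
  row 20 [10100]: F1=0 F2=0 -> 0
  row 21 [10101]: F1=1 F2=0 (differ) -> 1
  row 22 [10110]: F1=0 F2=0 -> 0
  row 23 [10111]: F1=1 F2=0 (differ) -> 1
  row 24 [11000]: F1=1 F2=1 -> 0
  row 25 [11001]: F1=1 F2=1 -> 0
  row 26 [11010]: F1=1 F2=1 -> 0
  row 27 [11011]: F1=1 F2=1 -> 0
  row 28 [11100]: F1=0 F2=1 (differ) -> 1
  row 29 [11101]: F1=1 F2=1 -> 0
  row 30 [11110]: F1=0 F2=1 (differ) -> 1
  row 31 [11111]: F1=1 F2=1 -> 0
Full result column, 8 rows per line (p,q fixed per line; r,s,t runs 000..111 left to right):
  rows 0-7 [p,q=00]: 11110101  (ones: 6)
  rows 8-15 [p,q=01]: 11110101  (ones: 6)
  rows 16-23 [p,q=10]: 11110101  (ones: 6)
  rows 24-31 [p,q=11]: 00001010  (ones: 2)
Disagreements = 6+6+6+2 = 20

20


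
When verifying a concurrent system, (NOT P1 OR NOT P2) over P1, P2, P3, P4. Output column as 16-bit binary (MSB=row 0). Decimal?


Formula: (NOT P1 OR NOT P2) over P1, P2, P3, P4 (16 rows)
Evaluate each row (bits = P1,P2,P3,P4, MSB first):
  row 0 [0000]: (NOT 0 OR NOT 0) -> 1
  row 1 [0001]: (NOT 0 OR NOT 0) -> 1
  row 2 [0010]: (NOT 0 OR NOT 0) -> 1
  row 3 [0011]: (NOT 0 OR NOT 0) -> 1
  row 4 [0100]: (NOT 0 OR NOT 1) -> 1
  row 5 [0101]: (NOT 0 OR NOT 1) -> 1
  row 6 [0110]: (NOT 0 OR NOT 1) -> 1
  row 7 [0111]: (NOT 0 OR NOT 1) -> 1
  row 8 [1000]: (NOT 1 OR NOT 0) -> 1
  row 9 [1001]: (NOT 1 OR NOT 0) -> 1
  row 10 [1010]: (NOT 1 OR NOT 0) -> 1
  row 11 [1011]: (NOT 1 OR NOT 0) -> 1
  row 12 [1100]: (NOT 1 OR NOT 1) -> 0
  row 13 [1101]: (NOT 1 OR NOT 1) -> 0
  row 14 [1110]: (NOT 1 OR NOT 1) -> 0
  row 15 [1111]: (NOT 1 OR NOT 1) -> 0
Full result column, 4 rows per line (P1,P2 fixed per line; P3,P4 runs 00..11 left to right):
  rows 0-3 [P1,P2=00]: 1111  = hex F
  rows 4-7 [P1,P2=01]: 1111  = hex F
  rows 8-11 [P1,P2=10]: 1111  = hex F
  rows 12-15 [P1,P2=11]: 0000  = hex 0
Output column (row 0 .. row 15) = 1111111111110000
Output column grouped in 4s = 1111 1111 1111 0000 = 0xFFF0
Convert to decimal digit by digit (value = value*16 + digit):
  F -> 15
  15*16 + 15 (F) = 255
  255*16 + 15 (F) = 4095
  4095*16 + 0 = 65520
Decimal = 65520

65520


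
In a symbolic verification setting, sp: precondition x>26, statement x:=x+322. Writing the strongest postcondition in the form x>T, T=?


Formula: sp(P, x:=E) = exists old_x. (x = E[old_x/x]) AND P[old_x/x] (old_x is the value of x before the assignment; eliminate old_x by solving x = E[old_x/x] for old_x)
Step 1: Precondition P: x>26, i.e. old_x > 26
Step 2: Assignment gives x = old_x + 322, so old_x = x - 322
Step 3: Substitute into P: x - 322 > 26
Step 4: Simplify: x > 26+322 = 348

348


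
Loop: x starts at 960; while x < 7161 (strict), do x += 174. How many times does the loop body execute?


Step 1: x goes from 960 toward 7161 by 174; the body runs while x<7161, so iterations = ceil((bound-start)/step)
Step 2: Distance=6201
Step 3: ceil(6201/174)=36

36


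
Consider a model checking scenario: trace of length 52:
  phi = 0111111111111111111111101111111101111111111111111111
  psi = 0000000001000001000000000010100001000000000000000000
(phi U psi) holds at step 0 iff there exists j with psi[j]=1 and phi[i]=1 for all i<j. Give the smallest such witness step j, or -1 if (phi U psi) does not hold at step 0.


(phi U psi) at 0: need smallest j with psi[j]=1 and phi[i]=1 for all i in [0,j).
Scan from step 0:
  step 0: phi=0 -> phi-prefix broken from here
  step 9: psi=1 but phi already failed -> not a witness
  step 15: psi=1 but phi already failed -> not a witness
  step 26: psi=1 but phi already failed -> not a witness
  step 28: psi=1 but phi already failed -> not a witness
  step 33: psi=1 but phi already failed -> not a witness
  end of trace: no witness -> -1
Witness step = -1

-1


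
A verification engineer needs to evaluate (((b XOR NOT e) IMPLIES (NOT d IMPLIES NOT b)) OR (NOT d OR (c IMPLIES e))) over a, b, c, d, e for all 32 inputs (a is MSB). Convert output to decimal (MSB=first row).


Formula: (((b XOR NOT e) IMPLIES (NOT d IMPLIES NOT b)) OR (NOT d OR (c IMPLIES e))) over a, b, c, d, e (32 rows)
Evaluate each row (bits = a,b,c,d,e, MSB first):
  row 0 [00000]: (((0 XOR NOT 0) IMPLIES (NOT 0 IMPLIES NOT 0)) OR (NOT 0 OR (0 IMPLIES 0))) -> 1
  row 1 [00001]: (((0 XOR NOT 1) IMPLIES (NOT 0 IMPLIES NOT 0)) OR (NOT 0 OR (0 IMPLIES 1))) -> 1
  row 2 [00010]: (((0 XOR NOT 0) IMPLIES (NOT 1 IMPLIES NOT 0)) OR (NOT 1 OR (0 IMPLIES 0))) -> 1
  row 3 [00011]: (((0 XOR NOT 1) IMPLIES (NOT 1 IMPLIES NOT 0)) OR (NOT 1 OR (0 IMPLIES 1))) -> 1
  row 4 [00100]: (((0 XOR NOT 0) IMPLIES (NOT 0 IMPLIES NOT 0)) OR (NOT 0 OR (1 IMPLIES 0))) -> 1
  row 5 [00101]: (((0 XOR NOT 1) IMPLIES (NOT 0 IMPLIES NOT 0)) OR (NOT 0 OR (1 IMPLIES 1))) -> 1
  row 6 [00110]: (((0 XOR NOT 0) IMPLIES (NOT 1 IMPLIES NOT 0)) OR (NOT 1 OR (1 IMPLIES 0))) -> 1
  row 7 [00111]: (((0 XOR NOT 1) IMPLIES (NOT 1 IMPLIES NOT 0)) OR (NOT 1 OR (1 IMPLIES 1))) -> 1
  row 8 [01000]: (((1 XOR NOT 0) IMPLIES (NOT 0 IMPLIES NOT 1)) OR (NOT 0 OR (0 IMPLIES 0))) -> 1
  row 9 [01001]: (((1 XOR NOT 1) IMPLIES (NOT 0 IMPLIES NOT 1)) OR (NOT 0 OR (0 IMPLIES 1))) -> 1
  row 10 [01010]: (((1 XOR NOT 0) IMPLIES (NOT 1 IMPLIES NOT 1)) OR (NOT 1 OR (0 IMPLIES 0))) -> 1
  row 11 [01011]: (((1 XOR NOT 1) IMPLIES (NOT 1 IMPLIES NOT 1)) OR (NOT 1 OR (0 IMPLIES 1))) -> 1
  row 12 [01100]: (((1 XOR NOT 0) IMPLIES (NOT 0 IMPLIES NOT 1)) OR (NOT 0 OR (1 IMPLIES 0))) -> 1
  row 13 [01101]: (((1 XOR NOT 1) IMPLIES (NOT 0 IMPLIES NOT 1)) OR (NOT 0 OR (1 IMPLIES 1))) -> 1
  row 14 [01110]: (((1 XOR NOT 0) IMPLIES (NOT 1 IMPLIES NOT 1)) OR (NOT 1 OR (1 IMPLIES 0))) -> 1
  row 15 [01111]: (((1 XOR NOT 1) IMPLIES (NOT 1 IMPLIES NOT 1)) OR (NOT 1 OR (1 IMPLIES 1))) -> 1
  row 16 [10000]: (((0 XOR NOT 0) IMPLIES (NOT 0 IMPLIES NOT 0)) OR (NOT 0 OR (0 IMPLIES 0))) -> 1
  row 17 [10001]: (((0 XOR NOT 1) IMPLIES (NOT 0 IMPLIES NOT 0)) OR (NOT 0 OR (0 IMPLIES 1))) -> 1
  row 18 [10010]: (((0 XOR NOT 0) IMPLIES (NOT 1 IMPLIES NOT 0)) OR (NOT 1 OR (0 IMPLIES 0))) -> 1
  row 19 [10011]: (((0 XOR NOT 1) IMPLIES (NOT 1 IMPLIES NOT 0)) OR (NOT 1 OR (0 IMPLIES 1))) -> 1
  row 20 [10100]: (((0 XOR NOT 0) IMPLIES (NOT 0 IMPLIES NOT 0)) OR (NOT 0 OR (1 IMPLIES 0))) -> 1
  row 21 [10101]: (((0 XOR NOT 1) IMPLIES (NOT 0 IMPLIES NOT 0)) OR (NOT 0 OR (1 IMPLIES 1))) -> 1
  row 22 [10110]: (((0 XOR NOT 0) IMPLIES (NOT 1 IMPLIES NOT 0)) OR (NOT 1 OR (1 IMPLIES 0))) -> 1
  row 23 [10111]: (((0 XOR NOT 1) IMPLIES (NOT 1 IMPLIES NOT 0)) OR (NOT 1 OR (1 IMPLIES 1))) -> 1
  row 24 [11000]: (((1 XOR NOT 0) IMPLIES (NOT 0 IMPLIES NOT 1)) OR (NOT 0 OR (0 IMPLIES 0))) -> 1
  row 25 [11001]: (((1 XOR NOT 1) IMPLIES (NOT 0 IMPLIES NOT 1)) OR (NOT 0 OR (0 IMPLIES 1))) -> 1
  row 26 [11010]: (((1 XOR NOT 0) IMPLIES (NOT 1 IMPLIES NOT 1)) OR (NOT 1 OR (0 IMPLIES 0))) -> 1
  row 27 [11011]: (((1 XOR NOT 1) IMPLIES (NOT 1 IMPLIES NOT 1)) OR (NOT 1 OR (0 IMPLIES 1))) -> 1
  row 28 [11100]: (((1 XOR NOT 0) IMPLIES (NOT 0 IMPLIES NOT 1)) OR (NOT 0 OR (1 IMPLIES 0))) -> 1
  row 29 [11101]: (((1 XOR NOT 1) IMPLIES (NOT 0 IMPLIES NOT 1)) OR (NOT 0 OR (1 IMPLIES 1))) -> 1
  row 30 [11110]: (((1 XOR NOT 0) IMPLIES (NOT 1 IMPLIES NOT 1)) OR (NOT 1 OR (1 IMPLIES 0))) -> 1
  row 31 [11111]: (((1 XOR NOT 1) IMPLIES (NOT 1 IMPLIES NOT 1)) OR (NOT 1 OR (1 IMPLIES 1))) -> 1
Full result column, 4 rows per line (a,b,c fixed per line; d,e runs 00..11 left to right):
  rows 0-3 [a,b,c=000]: 1111  = hex F
  rows 4-7 [a,b,c=001]: 1111  = hex F
  rows 8-11 [a,b,c=010]: 1111  = hex F
  rows 12-15 [a,b,c=011]: 1111  = hex F
  rows 16-19 [a,b,c=100]: 1111  = hex F
  rows 20-23 [a,b,c=101]: 1111  = hex F
  rows 24-27 [a,b,c=110]: 1111  = hex F
  rows 28-31 [a,b,c=111]: 1111  = hex F
Output column (row 0 .. row 31) = 11111111111111111111111111111111
Output column grouped in 4s = 1111 1111 1111 1111 1111 1111 1111 1111 = 0xFFFFFFFF
Convert to decimal digit by digit (value = value*16 + digit):
  F -> 15
  15*16 + 15 (F) = 255
  255*16 + 15 (F) = 4095
  4095*16 + 15 (F) = 65535
  65535*16 + 15 (F) = 1048575
  1048575*16 + 15 (F) = 16777215
  16777215*16 + 15 (F) = 268435455
  268435455*16 + 15 (F) = 4294967295
Decimal = 4294967295

4294967295


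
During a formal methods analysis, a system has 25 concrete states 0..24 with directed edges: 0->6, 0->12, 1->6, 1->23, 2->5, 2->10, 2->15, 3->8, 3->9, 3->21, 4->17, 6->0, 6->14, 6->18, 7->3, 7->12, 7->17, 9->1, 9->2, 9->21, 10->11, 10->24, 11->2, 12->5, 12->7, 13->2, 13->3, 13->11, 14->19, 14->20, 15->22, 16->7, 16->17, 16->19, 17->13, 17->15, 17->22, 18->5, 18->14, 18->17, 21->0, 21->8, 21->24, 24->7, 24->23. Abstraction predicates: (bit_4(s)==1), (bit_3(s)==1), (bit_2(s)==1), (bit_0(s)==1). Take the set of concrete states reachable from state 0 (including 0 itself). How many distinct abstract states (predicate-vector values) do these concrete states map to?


BFS from 0:
Concrete reachable: {0, 1, 2, 3, 5, 6, 7, 8, 9, 10, 11, 12, 13, 14, 15, 17, 18, 19, 20, 21, 22, 23, 24}
Abstract via predicates (bit_4(s)==1), (bit_3(s)==1), (bit_2(s)==1), (bit_0(s)==1):
  (0,0,0,0) <- {0, 2}
  (0,0,0,1) <- {1, 3}
  (0,0,1,0) <- {6}
  (0,0,1,1) <- {5, 7}
  (0,1,0,0) <- {8, 10}
  (0,1,0,1) <- {9, 11}
  (0,1,1,0) <- {12, 14}
  (0,1,1,1) <- {13, 15}
  (1,0,0,0) <- {18}
  (1,0,0,1) <- {17, 19}
  (1,0,1,0) <- {20, 22}
  (1,0,1,1) <- {21, 23}
  (1,1,0,0) <- {24}
Distinct abstract states = 13

13


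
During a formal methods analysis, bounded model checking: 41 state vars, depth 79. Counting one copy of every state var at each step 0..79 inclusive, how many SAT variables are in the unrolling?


BMC unrolls to depth k, creating one copy of each state var for steps 0..k.
Step count = 79 + 1 = 80 (steps 0 through 79)
Vars per step = 41
Total = 41 * 80 = 3280

3280


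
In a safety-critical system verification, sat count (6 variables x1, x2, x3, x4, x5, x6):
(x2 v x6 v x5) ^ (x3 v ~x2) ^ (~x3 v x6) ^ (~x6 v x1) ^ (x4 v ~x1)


CNF with 5 clauses over 6 vars (64 assignments).
An assignment satisfies CNF iff every clause has >=1 true literal.
Check each row (bits = x1,x2,x3,x4,x5,x6; clause T/F shown):
  row 0 [000000]: clauses=FTTTT -> 0
  row 1 [000001]: clauses=TTTFT -> 0
  row 2 [000010]: clauses=TTTTT -> 1
  row 3 [000011]: clauses=TTTFT -> 0
  row 4 [000100]: clauses=FTTTT -> 0
  (every remaining row is evaluated the same way; all 64 results are listed next)
Full result column, 8 rows per line (x1,x2,x3 fixed per line; x4,x5,x6 runs 000..111 left to right):
  rows 0-7 [x1,x2,x3=000]: 00100010  (ones: 2)
  rows 8-15 [x1,x2,x3=001]: 00000000  (ones: 0)
  rows 16-23 [x1,x2,x3=010]: 00000000  (ones: 0)
  rows 24-31 [x1,x2,x3=011]: 00000000  (ones: 0)
  rows 32-39 [x1,x2,x3=100]: 00000111  (ones: 3)
  rows 40-47 [x1,x2,x3=101]: 00000101  (ones: 2)
  rows 48-55 [x1,x2,x3=110]: 00000000  (ones: 0)
  rows 56-63 [x1,x2,x3=111]: 00000101  (ones: 2)
Satisfying assignments = 2+0+0+0+3+2+0+2 = 9

9


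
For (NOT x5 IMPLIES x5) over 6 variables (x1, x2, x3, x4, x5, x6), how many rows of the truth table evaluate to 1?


Formula: (NOT x5 IMPLIES x5) over 6 vars (64 rows)
Evaluate each row (x1, x2, x3, x4, x5, x6 as bits, MSB first):
  row 0 [000000]: (NOT 0 IMPLIES 0) -> 0
  row 1 [000001]: (NOT 0 IMPLIES 0) -> 0
  row 2 [000010]: (NOT 1 IMPLIES 1) -> 1
  row 3 [000011]: (NOT 1 IMPLIES 1) -> 1
  row 4 [000100]: (NOT 0 IMPLIES 0) -> 0
  (every remaining row is evaluated the same way; all 64 results are listed next)
Full result column, 8 rows per line (x1,x2,x3 fixed per line; x4,x5,x6 runs 000..111 left to right):
  rows 0-7 [x1,x2,x3=000]: 00110011  (ones: 4)
  rows 8-15 [x1,x2,x3=001]: 00110011  (ones: 4)
  rows 16-23 [x1,x2,x3=010]: 00110011  (ones: 4)
  rows 24-31 [x1,x2,x3=011]: 00110011  (ones: 4)
  rows 32-39 [x1,x2,x3=100]: 00110011  (ones: 4)
  rows 40-47 [x1,x2,x3=101]: 00110011  (ones: 4)
  rows 48-55 [x1,x2,x3=110]: 00110011  (ones: 4)
  rows 56-63 [x1,x2,x3=111]: 00110011  (ones: 4)
Count of 1-rows = 4+4+4+4+4+4+4+4 = 32

32


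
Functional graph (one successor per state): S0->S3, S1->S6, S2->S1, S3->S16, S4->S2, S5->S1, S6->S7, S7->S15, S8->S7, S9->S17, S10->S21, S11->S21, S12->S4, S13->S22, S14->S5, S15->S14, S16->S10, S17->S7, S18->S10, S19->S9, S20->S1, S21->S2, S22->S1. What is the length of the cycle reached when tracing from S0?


Trace from S0 until a state repeats:
  S0 -> S3 -> S16 -> S10 -> S21 -> S2 -> S1 -> S6 -> S7 -> S15 -> S14 -> S5 -> S1
S1 first seen at step 6, revisited at step 12.
Cycle length = 12 - 6 = 6

6


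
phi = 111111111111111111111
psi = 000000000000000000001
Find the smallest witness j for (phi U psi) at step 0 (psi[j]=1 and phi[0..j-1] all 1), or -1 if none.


(phi U psi) at 0: need smallest j with psi[j]=1 and phi[i]=1 for all i in [0,j).
Scan from step 0:
  step 0: phi=1, psi=0 -> continue
  step 1: phi=1, psi=0 -> continue
  step 2: phi=1, psi=0 -> continue
  step 3: phi=1, psi=0 -> continue
  step 20: psi=1 and phi held for [0,20) -> witness found
Witness step = 20

20


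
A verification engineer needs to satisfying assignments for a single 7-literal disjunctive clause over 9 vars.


Step 1: Total=2^9=512
Step 2: Unsat when all 7 false: 2^2=4
Step 3: Sat=512-4=508

508


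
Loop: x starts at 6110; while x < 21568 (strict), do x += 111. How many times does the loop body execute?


Step 1: x goes from 6110 toward 21568 by 111; the body runs while x<21568, so iterations = ceil((bound-start)/step)
Step 2: Distance=15458
Step 3: ceil(15458/111)=140

140


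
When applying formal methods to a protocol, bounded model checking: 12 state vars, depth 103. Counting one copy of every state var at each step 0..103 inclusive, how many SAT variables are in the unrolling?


BMC unrolls to depth k, creating one copy of each state var for steps 0..k.
Step count = 103 + 1 = 104 (steps 0 through 103)
Vars per step = 12
Total = 12 * 104 = 1248

1248


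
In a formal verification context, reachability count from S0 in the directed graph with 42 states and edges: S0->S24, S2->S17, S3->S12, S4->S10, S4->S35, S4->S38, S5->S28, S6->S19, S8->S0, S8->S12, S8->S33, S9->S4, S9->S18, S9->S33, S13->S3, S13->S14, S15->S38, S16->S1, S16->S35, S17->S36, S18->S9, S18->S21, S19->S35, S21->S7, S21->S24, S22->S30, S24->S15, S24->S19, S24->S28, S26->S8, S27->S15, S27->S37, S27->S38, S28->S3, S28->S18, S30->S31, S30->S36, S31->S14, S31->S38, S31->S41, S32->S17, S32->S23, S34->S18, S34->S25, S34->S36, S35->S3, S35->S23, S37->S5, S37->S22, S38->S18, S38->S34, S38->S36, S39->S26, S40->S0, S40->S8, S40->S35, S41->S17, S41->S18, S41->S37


BFS from S0:
  layer 0: {S0}
  layer 1: {S24}
  layer 2: {S15, S19, S28}
  layer 3: {S3, S18, S35, S38}
  layer 4: {S9, S12, S21, S23, S34, S36}
  layer 5: {S4, S7, S25, S33}
  layer 6: {S10}
Reachable set: {S0, S3, S4, S7, S9, S10, S12, S15, S18, S19, S21, S23, S24, S25, S28, S33, S34, S35, S36, S38}
Count = 20

20


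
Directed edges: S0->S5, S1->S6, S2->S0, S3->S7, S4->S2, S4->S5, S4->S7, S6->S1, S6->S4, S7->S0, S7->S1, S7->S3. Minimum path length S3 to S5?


BFS layer-by-layer from S3:
  dist 0: {S3}
  dist 1: {S7}
  dist 2: {S0, S1}
  dist 3: {S5, S6}
  -> S5 reached at distance 3
Shortest path length = 3

3


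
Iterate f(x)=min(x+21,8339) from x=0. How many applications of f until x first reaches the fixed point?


Step 1: x=0, cap=8339, increment=21
Step 2: x grows by 21 each step until capped at 8339; fixed point is x=8339
Step 3: iterations = ceil(8339/21) = 398

398


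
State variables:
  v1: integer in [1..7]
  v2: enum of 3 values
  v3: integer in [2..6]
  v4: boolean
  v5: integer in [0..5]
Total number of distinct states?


State space = product of domain sizes of all variables.
Domain sizes:
  v1 (integer in [1..7]): 7
  v2 (enum of 3 values): 3
  v3 (integer in [2..6]): 5
  v4 (boolean): 2
  v5 (integer in [0..5]): 6
Product = 7 * 3 * 5 * 2 * 6 = 1260

1260


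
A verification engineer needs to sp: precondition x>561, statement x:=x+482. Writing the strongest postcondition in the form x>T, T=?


Formula: sp(P, x:=E) = exists old_x. (x = E[old_x/x]) AND P[old_x/x] (old_x is the value of x before the assignment; eliminate old_x by solving x = E[old_x/x] for old_x)
Step 1: Precondition P: x>561, i.e. old_x > 561
Step 2: Assignment gives x = old_x + 482, so old_x = x - 482
Step 3: Substitute into P: x - 482 > 561
Step 4: Simplify: x > 561+482 = 1043

1043


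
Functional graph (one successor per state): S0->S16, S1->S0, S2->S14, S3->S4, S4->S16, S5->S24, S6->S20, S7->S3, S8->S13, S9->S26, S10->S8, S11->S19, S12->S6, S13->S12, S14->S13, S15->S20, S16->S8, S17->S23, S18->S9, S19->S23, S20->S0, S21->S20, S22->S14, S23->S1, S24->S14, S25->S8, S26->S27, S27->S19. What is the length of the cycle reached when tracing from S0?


Trace from S0 until a state repeats:
  S0 -> S16 -> S8 -> S13 -> S12 -> S6 -> S20 -> S0
S0 first seen at step 0, revisited at step 7.
Cycle length = 7 - 0 = 7

7


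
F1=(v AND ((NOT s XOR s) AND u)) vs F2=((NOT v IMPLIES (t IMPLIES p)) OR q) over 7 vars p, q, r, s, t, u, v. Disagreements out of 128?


F1 = (v AND ((NOT s XOR s) AND u))
F2 = ((NOT v IMPLIES (t IMPLIES p)) OR q)
Evaluate both on each of 128 rows (bits = p,q,r,s,t,u,v):
  row 0 [0000000]: F1=0 F2=1 (differ) -> 1
  row 1 [0000001]: F1=0 F2=1 (differ) -> 1
  row 2 [0000010]: F1=0 F2=1 (differ) -> 1
  row 3 [0000011]: F1=1 F2=1 -> 0
  row 4 [0000100]: F1=0 F2=0 -> 0
  (every remaining row is evaluated the same way; all 128 results are listed next)
Full result column, 8 rows per line (p,q,r,s fixed per line; t,u,v runs 000..111 left to right):
  rows 0-7 [p,q,r,s=0000]: 11100100  (ones: 4)
  rows 8-15 [p,q,r,s=0001]: 11100100  (ones: 4)
  rows 16-23 [p,q,r,s=0010]: 11100100  (ones: 4)
  rows 24-31 [p,q,r,s=0011]: 11100100  (ones: 4)
  rows 32-39 [p,q,r,s=0100]: 11101110  (ones: 6)
  rows 40-47 [p,q,r,s=0101]: 11101110  (ones: 6)
  rows 48-55 [p,q,r,s=0110]: 11101110  (ones: 6)
  rows 56-63 [p,q,r,s=0111]: 11101110  (ones: 6)
  rows 64-71 [p,q,r,s=1000]: 11101110  (ones: 6)
  rows 72-79 [p,q,r,s=1001]: 11101110  (ones: 6)
  rows 80-87 [p,q,r,s=1010]: 11101110  (ones: 6)
  rows 88-95 [p,q,r,s=1011]: 11101110  (ones: 6)
  rows 96-103 [p,q,r,s=1100]: 11101110  (ones: 6)
  rows 104-111 [p,q,r,s=1101]: 11101110  (ones: 6)
  rows 112-119 [p,q,r,s=1110]: 11101110  (ones: 6)
  rows 120-127 [p,q,r,s=1111]: 11101110  (ones: 6)
Disagreements = 4+4+4+4+6+6+6+6+6+6+6+6+6+6+6+6 = 88

88


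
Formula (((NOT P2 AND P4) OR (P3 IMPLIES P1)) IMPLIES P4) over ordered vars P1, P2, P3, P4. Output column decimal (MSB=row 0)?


Formula: (((NOT P2 AND P4) OR (P3 IMPLIES P1)) IMPLIES P4) over P1, P2, P3, P4 (16 rows)
Evaluate each row (bits = P1,P2,P3,P4, MSB first):
  row 0 [0000]: (((NOT 0 AND 0) OR (0 IMPLIES 0)) IMPLIES 0) -> 0
  row 1 [0001]: (((NOT 0 AND 1) OR (0 IMPLIES 0)) IMPLIES 1) -> 1
  row 2 [0010]: (((NOT 0 AND 0) OR (1 IMPLIES 0)) IMPLIES 0) -> 1
  row 3 [0011]: (((NOT 0 AND 1) OR (1 IMPLIES 0)) IMPLIES 1) -> 1
  row 4 [0100]: (((NOT 1 AND 0) OR (0 IMPLIES 0)) IMPLIES 0) -> 0
  row 5 [0101]: (((NOT 1 AND 1) OR (0 IMPLIES 0)) IMPLIES 1) -> 1
  row 6 [0110]: (((NOT 1 AND 0) OR (1 IMPLIES 0)) IMPLIES 0) -> 1
  row 7 [0111]: (((NOT 1 AND 1) OR (1 IMPLIES 0)) IMPLIES 1) -> 1
  row 8 [1000]: (((NOT 0 AND 0) OR (0 IMPLIES 1)) IMPLIES 0) -> 0
  row 9 [1001]: (((NOT 0 AND 1) OR (0 IMPLIES 1)) IMPLIES 1) -> 1
  row 10 [1010]: (((NOT 0 AND 0) OR (1 IMPLIES 1)) IMPLIES 0) -> 0
  row 11 [1011]: (((NOT 0 AND 1) OR (1 IMPLIES 1)) IMPLIES 1) -> 1
  row 12 [1100]: (((NOT 1 AND 0) OR (0 IMPLIES 1)) IMPLIES 0) -> 0
  row 13 [1101]: (((NOT 1 AND 1) OR (0 IMPLIES 1)) IMPLIES 1) -> 1
  row 14 [1110]: (((NOT 1 AND 0) OR (1 IMPLIES 1)) IMPLIES 0) -> 0
  row 15 [1111]: (((NOT 1 AND 1) OR (1 IMPLIES 1)) IMPLIES 1) -> 1
Full result column, 4 rows per line (P1,P2 fixed per line; P3,P4 runs 00..11 left to right):
  rows 0-3 [P1,P2=00]: 0111  = hex 7
  rows 4-7 [P1,P2=01]: 0111  = hex 7
  rows 8-11 [P1,P2=10]: 0101  = hex 5
  rows 12-15 [P1,P2=11]: 0101  = hex 5
Output column (row 0 .. row 15) = 0111011101010101
Output column grouped in 4s = 0111 0111 0101 0101 = 0x7755
Convert to decimal digit by digit (value = value*16 + digit):
  7 -> 7
  7*16 + 7 = 119
  119*16 + 5 = 1909
  1909*16 + 5 = 30549
Decimal = 30549

30549
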